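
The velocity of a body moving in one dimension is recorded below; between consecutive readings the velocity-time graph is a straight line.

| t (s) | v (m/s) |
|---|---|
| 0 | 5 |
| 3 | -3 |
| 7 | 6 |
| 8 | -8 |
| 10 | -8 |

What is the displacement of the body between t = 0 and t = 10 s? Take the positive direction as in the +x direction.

Net displacement equals the area under the velocity-time graph (areas below the axis count negative).
0–3 s: ½(5 + -3)(3) = 3 m
3–7 s: ½(-3 + 6)(4) = 6 m
7–8 s: ½(6 + -8)(1) = -1 m
8–10 s: -8 × 2 = -16 m
Net displacement = -8 m

-8 m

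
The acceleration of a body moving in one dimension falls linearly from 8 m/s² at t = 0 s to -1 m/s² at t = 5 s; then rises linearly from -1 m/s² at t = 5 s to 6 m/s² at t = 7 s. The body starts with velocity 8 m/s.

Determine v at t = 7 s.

30.5 m/s

Δv equals the area under the a-t graph; then v = v₀ + Δv.
0–5 s: ½(8 + -1)(5) = 17.5 m/s
5–7 s: ½(-1 + 6)(2) = 5 m/s
Δv = 22.5 m/s, so v(7) = 8 + (22.5) = 30.5 m/s.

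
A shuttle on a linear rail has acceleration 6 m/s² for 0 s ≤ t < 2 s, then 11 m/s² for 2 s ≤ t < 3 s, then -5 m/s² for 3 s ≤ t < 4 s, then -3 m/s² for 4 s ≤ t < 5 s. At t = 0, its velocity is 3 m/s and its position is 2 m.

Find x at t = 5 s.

83.5 m

On each constant-a segment, Δv = aΔt and Δx = v₀Δt + ½aΔt²; chain segment to segment.
0–2 s: v starts 3 m/s; Δx = 3·2 + ½·6·2² = 18 m; v ends 15 m/s.
2–3 s: v starts 15 m/s; Δx = 15·1 + ½·11·1² = 20.5 m; v ends 26 m/s.
3–4 s: v starts 26 m/s; Δx = 26·1 + ½·-5·1² = 23.5 m; v ends 21 m/s.
4–5 s: v starts 21 m/s; Δx = 21·1 + ½·-3·1² = 19.5 m; v ends 18 m/s.
x(5) = 2 + Σ Δx = 83.5 m.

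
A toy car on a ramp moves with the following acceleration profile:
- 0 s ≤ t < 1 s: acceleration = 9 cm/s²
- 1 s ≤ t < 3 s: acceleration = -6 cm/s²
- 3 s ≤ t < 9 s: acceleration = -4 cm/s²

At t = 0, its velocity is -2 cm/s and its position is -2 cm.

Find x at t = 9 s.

-99.5 cm

On each constant-a segment, Δv = aΔt and Δx = v₀Δt + ½aΔt²; chain segment to segment.
0–1 s: v starts -2 cm/s; Δx = -2·1 + ½·9·1² = 2.5 cm; v ends 7 cm/s.
1–3 s: v starts 7 cm/s; Δx = 7·2 + ½·-6·2² = 2 cm; v ends -5 cm/s.
3–9 s: v starts -5 cm/s; Δx = -5·6 + ½·-4·6² = -102 cm; v ends -29 cm/s.
x(9) = -2 + Σ Δx = -99.5 cm.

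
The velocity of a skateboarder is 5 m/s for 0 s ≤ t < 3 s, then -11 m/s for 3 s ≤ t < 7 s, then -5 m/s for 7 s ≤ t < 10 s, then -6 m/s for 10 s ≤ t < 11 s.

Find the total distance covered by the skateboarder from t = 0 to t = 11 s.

80 m

Total distance travelled is ∫|v| dt — sum the magnitudes of each area piece.
0–3 s: |5| × 3 = 15 m
3–7 s: |-11| × 4 = 44 m
7–10 s: |-5| × 3 = 15 m
10–11 s: |-6| × 1 = 6 m
Total distance = 80 m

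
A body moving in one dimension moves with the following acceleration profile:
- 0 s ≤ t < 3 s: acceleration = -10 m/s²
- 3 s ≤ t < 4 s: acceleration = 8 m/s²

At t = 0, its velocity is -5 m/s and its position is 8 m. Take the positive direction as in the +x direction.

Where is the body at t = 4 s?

On each constant-a segment, Δv = aΔt and Δx = v₀Δt + ½aΔt²; chain segment to segment.
0–3 s: v starts -5 m/s; Δx = -5·3 + ½·-10·3² = -60 m; v ends -35 m/s.
3–4 s: v starts -35 m/s; Δx = -35·1 + ½·8·1² = -31 m; v ends -27 m/s.
x(4) = 8 + Σ Δx = -83 m.

-83 m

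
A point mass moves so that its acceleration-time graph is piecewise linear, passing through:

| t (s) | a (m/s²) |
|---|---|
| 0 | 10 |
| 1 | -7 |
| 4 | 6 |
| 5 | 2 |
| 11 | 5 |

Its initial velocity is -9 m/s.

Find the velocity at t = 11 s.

16 m/s

Δv equals the area under the a-t graph; then v = v₀ + Δv.
0–1 s: ½(10 + -7)(1) = 1.5 m/s
1–4 s: ½(-7 + 6)(3) = -1.5 m/s
4–5 s: ½(6 + 2)(1) = 4 m/s
5–11 s: ½(2 + 5)(6) = 21 m/s
Δv = 25 m/s, so v(11) = -9 + (25) = 16 m/s.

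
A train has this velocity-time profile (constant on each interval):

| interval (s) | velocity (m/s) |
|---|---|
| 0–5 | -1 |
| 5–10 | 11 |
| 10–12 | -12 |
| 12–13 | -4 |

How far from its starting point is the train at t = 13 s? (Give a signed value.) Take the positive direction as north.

Displacement is the signed area under the v-t curve.
0–5 s: -1 × 5 = -5 m
5–10 s: 11 × 5 = 55 m
10–12 s: -12 × 2 = -24 m
12–13 s: -4 × 1 = -4 m
Net displacement = 22 m

22 m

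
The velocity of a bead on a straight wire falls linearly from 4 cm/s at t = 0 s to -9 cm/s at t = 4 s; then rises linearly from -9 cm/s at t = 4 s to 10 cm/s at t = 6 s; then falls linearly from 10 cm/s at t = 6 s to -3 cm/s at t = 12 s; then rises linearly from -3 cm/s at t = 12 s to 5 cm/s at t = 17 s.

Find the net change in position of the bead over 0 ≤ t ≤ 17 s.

Net displacement equals the area under the velocity-time graph (areas below the axis count negative).
0–4 s: ½(4 + -9)(4) = -10 cm
4–6 s: ½(-9 + 10)(2) = 1 cm
6–12 s: ½(10 + -3)(6) = 21 cm
12–17 s: ½(-3 + 5)(5) = 5 cm
Net displacement = 17 cm

17 cm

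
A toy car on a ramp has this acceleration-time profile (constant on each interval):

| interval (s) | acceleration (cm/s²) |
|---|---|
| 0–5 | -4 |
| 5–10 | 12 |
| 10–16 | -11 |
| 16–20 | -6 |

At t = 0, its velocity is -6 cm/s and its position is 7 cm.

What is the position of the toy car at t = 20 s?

On each constant-a segment, Δv = aΔt and Δx = v₀Δt + ½aΔt²; chain segment to segment.
0–5 s: v starts -6 cm/s; Δx = -6·5 + ½·-4·5² = -80 cm; v ends -26 cm/s.
5–10 s: v starts -26 cm/s; Δx = -26·5 + ½·12·5² = 20 cm; v ends 34 cm/s.
10–16 s: v starts 34 cm/s; Δx = 34·6 + ½·-11·6² = 6 cm; v ends -32 cm/s.
16–20 s: v starts -32 cm/s; Δx = -32·4 + ½·-6·4² = -176 cm; v ends -56 cm/s.
x(20) = 7 + Σ Δx = -223 cm.

-223 cm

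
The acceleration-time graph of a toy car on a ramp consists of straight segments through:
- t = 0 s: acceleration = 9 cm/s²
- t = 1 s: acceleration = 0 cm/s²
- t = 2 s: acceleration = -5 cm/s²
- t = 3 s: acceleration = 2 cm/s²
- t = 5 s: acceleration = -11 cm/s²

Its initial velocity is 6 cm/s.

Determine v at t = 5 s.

-2.5 cm/s

Δv equals the area under the a-t graph; then v = v₀ + Δv.
0–1 s: ½(9 + 0)(1) = 4.5 cm/s
1–2 s: ½(0 + -5)(1) = -2.5 cm/s
2–3 s: ½(-5 + 2)(1) = -1.5 cm/s
3–5 s: ½(2 + -11)(2) = -9 cm/s
Δv = -8.5 cm/s, so v(5) = 6 + (-8.5) = -2.5 cm/s.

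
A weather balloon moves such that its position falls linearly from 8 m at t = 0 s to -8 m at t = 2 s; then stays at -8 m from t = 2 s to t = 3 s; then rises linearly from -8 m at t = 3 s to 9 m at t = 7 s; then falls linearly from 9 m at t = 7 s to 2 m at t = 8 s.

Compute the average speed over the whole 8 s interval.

5 m/s

Average speed = (total path length)/(elapsed time); on a piecewise-linear x-t graph the path length is Σ|Δx|.
0–2 s: |Δx| = |-8 − 8| = 16 m
2–3 s: |Δx| = |-8 − -8| = 0 m
3–7 s: |Δx| = |9 − -8| = 17 m
7–8 s: |Δx| = |2 − 9| = 7 m
Total path = 40 m; average speed = 40/8 = 5 m/s.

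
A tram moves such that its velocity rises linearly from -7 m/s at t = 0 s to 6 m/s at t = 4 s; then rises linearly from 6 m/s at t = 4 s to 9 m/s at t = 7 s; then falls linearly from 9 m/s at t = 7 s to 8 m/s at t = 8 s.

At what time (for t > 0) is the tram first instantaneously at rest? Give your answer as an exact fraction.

v changes sign on 0–4 s (from -7 to 6); the graph is linear there, so v = 0 at t = 0 + (7)·(4 − 0)/(6 − -7) = 28/13 s.

t = 28/13 s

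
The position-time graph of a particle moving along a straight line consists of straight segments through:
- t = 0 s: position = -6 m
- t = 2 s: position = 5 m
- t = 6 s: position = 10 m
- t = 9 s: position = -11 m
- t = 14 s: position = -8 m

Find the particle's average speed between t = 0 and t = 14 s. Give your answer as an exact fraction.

20/7 m/s

Average speed = (total path length)/(elapsed time); on a piecewise-linear x-t graph the path length is Σ|Δx|.
0–2 s: |Δx| = |5 − -6| = 11 m
2–6 s: |Δx| = |10 − 5| = 5 m
6–9 s: |Δx| = |-11 − 10| = 21 m
9–14 s: |Δx| = |-8 − -11| = 3 m
Total path = 40 m; average speed = 40/14 = 20/7 m/s.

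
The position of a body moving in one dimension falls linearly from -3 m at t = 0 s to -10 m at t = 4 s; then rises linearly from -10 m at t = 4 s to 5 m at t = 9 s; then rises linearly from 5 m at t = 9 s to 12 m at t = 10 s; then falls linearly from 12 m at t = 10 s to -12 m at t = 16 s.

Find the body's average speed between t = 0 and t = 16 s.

3.3125 m/s

Average speed = (total path length)/(elapsed time); on a piecewise-linear x-t graph the path length is Σ|Δx|.
0–4 s: |Δx| = |-10 − -3| = 7 m
4–9 s: |Δx| = |5 − -10| = 15 m
9–10 s: |Δx| = |12 − 5| = 7 m
10–16 s: |Δx| = |-12 − 12| = 24 m
Total path = 53 m; average speed = 53/16 = 3.3125 m/s.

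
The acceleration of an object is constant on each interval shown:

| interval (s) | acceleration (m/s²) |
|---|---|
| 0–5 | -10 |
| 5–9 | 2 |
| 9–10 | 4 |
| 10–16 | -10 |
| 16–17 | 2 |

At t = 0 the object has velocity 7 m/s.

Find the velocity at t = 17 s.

-89 m/s

Δv equals the area under the a-t graph; then v = v₀ + Δv.
0–5 s: -10 × 5 = -50 m/s
5–9 s: 2 × 4 = 8 m/s
9–10 s: 4 × 1 = 4 m/s
10–16 s: -10 × 6 = -60 m/s
16–17 s: 2 × 1 = 2 m/s
Δv = -96 m/s, so v(17) = 7 + (-96) = -89 m/s.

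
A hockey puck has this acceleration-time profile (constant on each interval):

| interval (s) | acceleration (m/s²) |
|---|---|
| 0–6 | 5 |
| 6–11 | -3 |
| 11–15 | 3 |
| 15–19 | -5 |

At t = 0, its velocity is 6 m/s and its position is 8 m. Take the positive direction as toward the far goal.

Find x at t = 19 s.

On each constant-a segment, Δv = aΔt and Δx = v₀Δt + ½aΔt²; chain segment to segment.
0–6 s: v starts 6 m/s; Δx = 6·6 + ½·5·6² = 126 m; v ends 36 m/s.
6–11 s: v starts 36 m/s; Δx = 36·5 + ½·-3·5² = 142.5 m; v ends 21 m/s.
11–15 s: v starts 21 m/s; Δx = 21·4 + ½·3·4² = 108 m; v ends 33 m/s.
15–19 s: v starts 33 m/s; Δx = 33·4 + ½·-5·4² = 92 m; v ends 13 m/s.
x(19) = 8 + Σ Δx = 476.5 m.

476.5 m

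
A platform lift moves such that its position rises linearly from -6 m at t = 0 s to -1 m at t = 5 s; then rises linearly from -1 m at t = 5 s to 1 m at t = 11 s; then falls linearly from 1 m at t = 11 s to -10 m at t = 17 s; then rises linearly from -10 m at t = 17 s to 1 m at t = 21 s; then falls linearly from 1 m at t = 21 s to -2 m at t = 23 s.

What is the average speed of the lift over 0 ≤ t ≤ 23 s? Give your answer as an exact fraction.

32/23 m/s

Average speed = (total path length)/(elapsed time); on a piecewise-linear x-t graph the path length is Σ|Δx|.
0–5 s: |Δx| = |-1 − -6| = 5 m
5–11 s: |Δx| = |1 − -1| = 2 m
11–17 s: |Δx| = |-10 − 1| = 11 m
17–21 s: |Δx| = |1 − -10| = 11 m
21–23 s: |Δx| = |-2 − 1| = 3 m
Total path = 32 m; average speed = 32/23 = 32/23 m/s.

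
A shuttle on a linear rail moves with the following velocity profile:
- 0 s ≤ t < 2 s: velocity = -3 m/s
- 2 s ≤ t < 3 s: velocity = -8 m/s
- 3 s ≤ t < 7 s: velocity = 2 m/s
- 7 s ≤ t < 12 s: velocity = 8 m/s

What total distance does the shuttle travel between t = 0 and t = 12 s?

Distance (not displacement) is the total path length: add the absolute areas under v-t.
0–2 s: |-3| × 2 = 6 m
2–3 s: |-8| × 1 = 8 m
3–7 s: |2| × 4 = 8 m
7–12 s: |8| × 5 = 40 m
Total distance = 62 m

62 m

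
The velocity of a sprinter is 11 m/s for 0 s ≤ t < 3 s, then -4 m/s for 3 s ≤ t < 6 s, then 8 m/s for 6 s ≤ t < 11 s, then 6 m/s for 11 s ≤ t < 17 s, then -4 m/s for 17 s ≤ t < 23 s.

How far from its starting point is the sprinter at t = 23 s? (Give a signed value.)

73 m

Displacement is the signed area under the v-t curve.
0–3 s: 11 × 3 = 33 m
3–6 s: -4 × 3 = -12 m
6–11 s: 8 × 5 = 40 m
11–17 s: 6 × 6 = 36 m
17–23 s: -4 × 6 = -24 m
Net displacement = 73 m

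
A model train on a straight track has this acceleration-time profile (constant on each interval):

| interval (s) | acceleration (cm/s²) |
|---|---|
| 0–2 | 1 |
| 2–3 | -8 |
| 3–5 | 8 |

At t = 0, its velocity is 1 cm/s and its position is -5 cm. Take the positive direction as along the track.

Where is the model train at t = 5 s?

4 cm

On each constant-a segment, Δv = aΔt and Δx = v₀Δt + ½aΔt²; chain segment to segment.
0–2 s: v starts 1 cm/s; Δx = 1·2 + ½·1·2² = 4 cm; v ends 3 cm/s.
2–3 s: v starts 3 cm/s; Δx = 3·1 + ½·-8·1² = -1 cm; v ends -5 cm/s.
3–5 s: v starts -5 cm/s; Δx = -5·2 + ½·8·2² = 6 cm; v ends 11 cm/s.
x(5) = -5 + Σ Δx = 4 cm.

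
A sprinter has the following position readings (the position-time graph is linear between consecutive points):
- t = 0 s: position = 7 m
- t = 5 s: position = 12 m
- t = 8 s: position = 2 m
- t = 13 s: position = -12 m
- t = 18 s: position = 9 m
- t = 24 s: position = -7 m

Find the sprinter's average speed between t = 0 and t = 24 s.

2.75 m/s

Average speed = (total path length)/(elapsed time); on a piecewise-linear x-t graph the path length is Σ|Δx|.
0–5 s: |Δx| = |12 − 7| = 5 m
5–8 s: |Δx| = |2 − 12| = 10 m
8–13 s: |Δx| = |-12 − 2| = 14 m
13–18 s: |Δx| = |9 − -12| = 21 m
18–24 s: |Δx| = |-7 − 9| = 16 m
Total path = 66 m; average speed = 66/24 = 2.75 m/s.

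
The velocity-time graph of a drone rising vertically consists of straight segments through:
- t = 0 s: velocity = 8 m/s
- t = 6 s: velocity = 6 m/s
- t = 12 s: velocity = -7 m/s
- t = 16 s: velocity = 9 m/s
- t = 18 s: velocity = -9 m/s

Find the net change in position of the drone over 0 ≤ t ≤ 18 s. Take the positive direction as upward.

Net displacement equals the area under the velocity-time graph (areas below the axis count negative).
0–6 s: ½(8 + 6)(6) = 42 m
6–12 s: ½(6 + -7)(6) = -3 m
12–16 s: ½(-7 + 9)(4) = 4 m
16–18 s: ½(9 + -9)(2) = 0 m
Net displacement = 43 m

43 m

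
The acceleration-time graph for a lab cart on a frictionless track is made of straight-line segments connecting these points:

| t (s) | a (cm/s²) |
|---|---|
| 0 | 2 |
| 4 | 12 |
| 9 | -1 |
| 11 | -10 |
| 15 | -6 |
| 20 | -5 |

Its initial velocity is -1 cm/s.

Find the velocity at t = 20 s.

Δv equals the area under the a-t graph; then v = v₀ + Δv.
0–4 s: ½(2 + 12)(4) = 28 cm/s
4–9 s: ½(12 + -1)(5) = 27.5 cm/s
9–11 s: ½(-1 + -10)(2) = -11 cm/s
11–15 s: ½(-10 + -6)(4) = -32 cm/s
15–20 s: ½(-6 + -5)(5) = -27.5 cm/s
Δv = -15 cm/s, so v(20) = -1 + (-15) = -16 cm/s.

-16 cm/s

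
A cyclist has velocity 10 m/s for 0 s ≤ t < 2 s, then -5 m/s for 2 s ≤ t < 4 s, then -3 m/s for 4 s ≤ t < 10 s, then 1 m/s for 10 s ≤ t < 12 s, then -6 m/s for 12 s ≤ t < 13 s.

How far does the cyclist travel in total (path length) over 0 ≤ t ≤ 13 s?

Total distance travelled is ∫|v| dt — sum the magnitudes of each area piece.
0–2 s: |10| × 2 = 20 m
2–4 s: |-5| × 2 = 10 m
4–10 s: |-3| × 6 = 18 m
10–12 s: |1| × 2 = 2 m
12–13 s: |-6| × 1 = 6 m
Total distance = 56 m

56 m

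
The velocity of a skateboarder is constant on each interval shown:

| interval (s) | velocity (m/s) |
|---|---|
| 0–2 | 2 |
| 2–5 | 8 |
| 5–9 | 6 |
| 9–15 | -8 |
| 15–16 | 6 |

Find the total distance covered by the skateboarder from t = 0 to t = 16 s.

Total distance travelled is ∫|v| dt — sum the magnitudes of each area piece.
0–2 s: |2| × 2 = 4 m
2–5 s: |8| × 3 = 24 m
5–9 s: |6| × 4 = 24 m
9–15 s: |-8| × 6 = 48 m
15–16 s: |6| × 1 = 6 m
Total distance = 106 m

106 m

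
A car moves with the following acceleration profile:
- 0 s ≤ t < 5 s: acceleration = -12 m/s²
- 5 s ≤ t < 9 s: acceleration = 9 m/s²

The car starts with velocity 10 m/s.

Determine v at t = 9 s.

Δv equals the area under the a-t graph; then v = v₀ + Δv.
0–5 s: -12 × 5 = -60 m/s
5–9 s: 9 × 4 = 36 m/s
Δv = -24 m/s, so v(9) = 10 + (-24) = -14 m/s.

-14 m/s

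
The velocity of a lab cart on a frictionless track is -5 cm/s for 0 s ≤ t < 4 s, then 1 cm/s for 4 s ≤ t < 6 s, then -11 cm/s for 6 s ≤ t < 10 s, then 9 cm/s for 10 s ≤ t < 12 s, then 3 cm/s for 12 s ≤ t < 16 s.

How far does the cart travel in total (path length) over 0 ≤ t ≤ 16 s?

Distance (not displacement) is the total path length: add the absolute areas under v-t.
0–4 s: |-5| × 4 = 20 cm
4–6 s: |1| × 2 = 2 cm
6–10 s: |-11| × 4 = 44 cm
10–12 s: |9| × 2 = 18 cm
12–16 s: |3| × 4 = 12 cm
Total distance = 96 cm

96 cm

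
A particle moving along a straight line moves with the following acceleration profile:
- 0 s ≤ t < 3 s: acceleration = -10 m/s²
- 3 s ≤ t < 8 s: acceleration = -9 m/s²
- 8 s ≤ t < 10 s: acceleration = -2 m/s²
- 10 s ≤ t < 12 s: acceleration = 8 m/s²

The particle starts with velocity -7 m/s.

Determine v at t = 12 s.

-70 m/s

Δv equals the area under the a-t graph; then v = v₀ + Δv.
0–3 s: -10 × 3 = -30 m/s
3–8 s: -9 × 5 = -45 m/s
8–10 s: -2 × 2 = -4 m/s
10–12 s: 8 × 2 = 16 m/s
Δv = -63 m/s, so v(12) = -7 + (-63) = -70 m/s.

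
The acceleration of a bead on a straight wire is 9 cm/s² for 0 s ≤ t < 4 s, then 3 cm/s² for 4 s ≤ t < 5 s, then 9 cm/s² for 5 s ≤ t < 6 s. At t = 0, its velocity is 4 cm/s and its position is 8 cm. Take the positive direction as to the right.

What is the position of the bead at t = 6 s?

185 cm

On each constant-a segment, Δv = aΔt and Δx = v₀Δt + ½aΔt²; chain segment to segment.
0–4 s: v starts 4 cm/s; Δx = 4·4 + ½·9·4² = 88 cm; v ends 40 cm/s.
4–5 s: v starts 40 cm/s; Δx = 40·1 + ½·3·1² = 41.5 cm; v ends 43 cm/s.
5–6 s: v starts 43 cm/s; Δx = 43·1 + ½·9·1² = 47.5 cm; v ends 52 cm/s.
x(6) = 8 + Σ Δx = 185 cm.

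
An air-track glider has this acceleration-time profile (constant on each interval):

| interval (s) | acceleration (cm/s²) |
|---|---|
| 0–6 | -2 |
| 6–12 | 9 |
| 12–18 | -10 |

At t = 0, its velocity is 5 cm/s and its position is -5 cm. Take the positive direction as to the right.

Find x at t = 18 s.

On each constant-a segment, Δv = aΔt and Δx = v₀Δt + ½aΔt²; chain segment to segment.
0–6 s: v starts 5 cm/s; Δx = 5·6 + ½·-2·6² = -6 cm; v ends -7 cm/s.
6–12 s: v starts -7 cm/s; Δx = -7·6 + ½·9·6² = 120 cm; v ends 47 cm/s.
12–18 s: v starts 47 cm/s; Δx = 47·6 + ½·-10·6² = 102 cm; v ends -13 cm/s.
x(18) = -5 + Σ Δx = 211 cm.

211 cm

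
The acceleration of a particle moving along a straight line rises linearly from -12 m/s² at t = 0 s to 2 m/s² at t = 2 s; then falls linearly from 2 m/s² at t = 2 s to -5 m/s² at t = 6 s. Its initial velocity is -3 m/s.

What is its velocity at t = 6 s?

-19 m/s

Δv equals the area under the a-t graph; then v = v₀ + Δv.
0–2 s: ½(-12 + 2)(2) = -10 m/s
2–6 s: ½(2 + -5)(4) = -6 m/s
Δv = -16 m/s, so v(6) = -3 + (-16) = -19 m/s.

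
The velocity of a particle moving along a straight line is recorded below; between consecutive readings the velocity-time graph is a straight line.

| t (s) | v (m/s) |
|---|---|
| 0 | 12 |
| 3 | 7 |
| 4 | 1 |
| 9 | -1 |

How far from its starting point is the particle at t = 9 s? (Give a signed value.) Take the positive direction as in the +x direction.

32.5 m

Displacement is the signed area under the v-t curve.
0–3 s: ½(12 + 7)(3) = 28.5 m
3–4 s: ½(7 + 1)(1) = 4 m
4–9 s: ½(1 + -1)(5) = 0 m
Net displacement = 32.5 m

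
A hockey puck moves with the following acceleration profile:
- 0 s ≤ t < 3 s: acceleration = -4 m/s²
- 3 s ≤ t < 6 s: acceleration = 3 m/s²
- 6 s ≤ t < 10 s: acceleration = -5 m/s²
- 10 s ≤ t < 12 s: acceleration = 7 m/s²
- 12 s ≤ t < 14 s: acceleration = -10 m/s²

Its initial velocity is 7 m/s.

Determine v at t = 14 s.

Δv equals the area under the a-t graph; then v = v₀ + Δv.
0–3 s: -4 × 3 = -12 m/s
3–6 s: 3 × 3 = 9 m/s
6–10 s: -5 × 4 = -20 m/s
10–12 s: 7 × 2 = 14 m/s
12–14 s: -10 × 2 = -20 m/s
Δv = -29 m/s, so v(14) = 7 + (-29) = -22 m/s.

-22 m/s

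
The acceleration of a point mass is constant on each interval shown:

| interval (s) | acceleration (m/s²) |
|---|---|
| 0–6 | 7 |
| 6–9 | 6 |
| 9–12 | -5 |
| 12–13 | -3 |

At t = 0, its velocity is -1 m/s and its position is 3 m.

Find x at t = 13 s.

On each constant-a segment, Δv = aΔt and Δx = v₀Δt + ½aΔt²; chain segment to segment.
0–6 s: v starts -1 m/s; Δx = -1·6 + ½·7·6² = 120 m; v ends 41 m/s.
6–9 s: v starts 41 m/s; Δx = 41·3 + ½·6·3² = 150 m; v ends 59 m/s.
9–12 s: v starts 59 m/s; Δx = 59·3 + ½·-5·3² = 154.5 m; v ends 44 m/s.
12–13 s: v starts 44 m/s; Δx = 44·1 + ½·-3·1² = 42.5 m; v ends 41 m/s.
x(13) = 3 + Σ Δx = 470 m.

470 m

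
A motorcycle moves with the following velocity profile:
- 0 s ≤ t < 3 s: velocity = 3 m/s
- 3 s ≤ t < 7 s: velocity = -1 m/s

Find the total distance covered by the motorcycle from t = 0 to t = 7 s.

Distance (not displacement) is the total path length: add the absolute areas under v-t.
0–3 s: |3| × 3 = 9 m
3–7 s: |-1| × 4 = 4 m
Total distance = 13 m

13 m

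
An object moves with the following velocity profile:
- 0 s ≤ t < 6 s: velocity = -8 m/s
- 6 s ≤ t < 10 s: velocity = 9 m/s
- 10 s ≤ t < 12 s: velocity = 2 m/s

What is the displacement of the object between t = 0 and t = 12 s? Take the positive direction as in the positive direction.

Displacement is the signed area under the v-t curve.
0–6 s: -8 × 6 = -48 m
6–10 s: 9 × 4 = 36 m
10–12 s: 2 × 2 = 4 m
Net displacement = -8 m

-8 m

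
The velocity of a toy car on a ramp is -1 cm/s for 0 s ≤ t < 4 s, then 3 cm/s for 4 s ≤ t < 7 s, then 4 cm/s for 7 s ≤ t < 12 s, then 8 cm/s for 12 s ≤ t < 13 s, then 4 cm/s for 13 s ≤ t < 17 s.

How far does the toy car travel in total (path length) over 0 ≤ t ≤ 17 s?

57 cm

Total distance travelled is ∫|v| dt — sum the magnitudes of each area piece.
0–4 s: |-1| × 4 = 4 cm
4–7 s: |3| × 3 = 9 cm
7–12 s: |4| × 5 = 20 cm
12–13 s: |8| × 1 = 8 cm
13–17 s: |4| × 4 = 16 cm
Total distance = 57 cm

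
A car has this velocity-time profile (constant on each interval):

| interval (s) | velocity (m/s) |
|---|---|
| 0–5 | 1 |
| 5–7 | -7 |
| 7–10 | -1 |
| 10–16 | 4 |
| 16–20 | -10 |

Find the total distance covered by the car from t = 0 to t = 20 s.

86 m

Distance (not displacement) is the total path length: add the absolute areas under v-t.
0–5 s: |1| × 5 = 5 m
5–7 s: |-7| × 2 = 14 m
7–10 s: |-1| × 3 = 3 m
10–16 s: |4| × 6 = 24 m
16–20 s: |-10| × 4 = 40 m
Total distance = 86 m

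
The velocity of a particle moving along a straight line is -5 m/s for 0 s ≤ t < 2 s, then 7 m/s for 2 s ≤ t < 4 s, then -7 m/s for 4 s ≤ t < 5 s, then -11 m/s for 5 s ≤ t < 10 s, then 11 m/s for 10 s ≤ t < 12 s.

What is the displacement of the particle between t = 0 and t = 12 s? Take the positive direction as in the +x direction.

Displacement is the signed area under the v-t curve.
0–2 s: -5 × 2 = -10 m
2–4 s: 7 × 2 = 14 m
4–5 s: -7 × 1 = -7 m
5–10 s: -11 × 5 = -55 m
10–12 s: 11 × 2 = 22 m
Net displacement = -36 m

-36 m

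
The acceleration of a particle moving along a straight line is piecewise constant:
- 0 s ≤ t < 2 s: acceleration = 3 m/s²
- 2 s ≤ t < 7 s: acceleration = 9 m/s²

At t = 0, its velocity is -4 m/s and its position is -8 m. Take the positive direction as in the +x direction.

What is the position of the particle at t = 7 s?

112.5 m

On each constant-a segment, Δv = aΔt and Δx = v₀Δt + ½aΔt²; chain segment to segment.
0–2 s: v starts -4 m/s; Δx = -4·2 + ½·3·2² = -2 m; v ends 2 m/s.
2–7 s: v starts 2 m/s; Δx = 2·5 + ½·9·5² = 122.5 m; v ends 47 m/s.
x(7) = -8 + Σ Δx = 112.5 m.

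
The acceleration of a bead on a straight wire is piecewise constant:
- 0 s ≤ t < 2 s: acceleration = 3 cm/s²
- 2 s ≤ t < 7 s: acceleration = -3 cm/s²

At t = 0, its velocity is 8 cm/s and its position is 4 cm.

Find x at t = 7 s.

58.5 cm

On each constant-a segment, Δv = aΔt and Δx = v₀Δt + ½aΔt²; chain segment to segment.
0–2 s: v starts 8 cm/s; Δx = 8·2 + ½·3·2² = 22 cm; v ends 14 cm/s.
2–7 s: v starts 14 cm/s; Δx = 14·5 + ½·-3·5² = 32.5 cm; v ends -1 cm/s.
x(7) = 4 + Σ Δx = 58.5 cm.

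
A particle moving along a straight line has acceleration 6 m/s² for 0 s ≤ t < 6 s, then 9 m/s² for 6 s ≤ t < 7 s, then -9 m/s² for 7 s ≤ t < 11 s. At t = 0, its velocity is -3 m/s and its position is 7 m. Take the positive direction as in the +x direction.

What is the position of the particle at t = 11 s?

230.5 m

On each constant-a segment, Δv = aΔt and Δx = v₀Δt + ½aΔt²; chain segment to segment.
0–6 s: v starts -3 m/s; Δx = -3·6 + ½·6·6² = 90 m; v ends 33 m/s.
6–7 s: v starts 33 m/s; Δx = 33·1 + ½·9·1² = 37.5 m; v ends 42 m/s.
7–11 s: v starts 42 m/s; Δx = 42·4 + ½·-9·4² = 96 m; v ends 6 m/s.
x(11) = 7 + Σ Δx = 230.5 m.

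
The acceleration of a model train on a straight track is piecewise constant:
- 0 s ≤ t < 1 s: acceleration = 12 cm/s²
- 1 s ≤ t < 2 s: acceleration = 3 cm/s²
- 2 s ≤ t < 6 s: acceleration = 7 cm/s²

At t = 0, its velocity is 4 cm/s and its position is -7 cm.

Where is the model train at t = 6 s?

152.5 cm

On each constant-a segment, Δv = aΔt and Δx = v₀Δt + ½aΔt²; chain segment to segment.
0–1 s: v starts 4 cm/s; Δx = 4·1 + ½·12·1² = 10 cm; v ends 16 cm/s.
1–2 s: v starts 16 cm/s; Δx = 16·1 + ½·3·1² = 17.5 cm; v ends 19 cm/s.
2–6 s: v starts 19 cm/s; Δx = 19·4 + ½·7·4² = 132 cm; v ends 47 cm/s.
x(6) = -7 + Σ Δx = 152.5 cm.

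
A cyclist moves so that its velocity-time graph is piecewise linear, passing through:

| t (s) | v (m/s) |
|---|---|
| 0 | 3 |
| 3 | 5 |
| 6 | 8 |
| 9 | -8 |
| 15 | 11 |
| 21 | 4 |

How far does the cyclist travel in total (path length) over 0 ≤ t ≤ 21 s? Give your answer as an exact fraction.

4473/38 m

Distance (not displacement) is the total path length: add the absolute areas under v-t.
0–3 s: |½(3 + 5)(3)| = 12 m
3–6 s: |½(5 + 8)(3)| = 19.5 m
6–9 s: v = 0 at t = 7.5 s; triangle areas 6 + 6 = 12 m
9–15 s: v = 0 at t = 219/19 s; triangle areas 192/19 + 363/19 = 555/19 m
15–21 s: |½(11 + 4)(6)| = 45 m
Total distance = 4473/38 m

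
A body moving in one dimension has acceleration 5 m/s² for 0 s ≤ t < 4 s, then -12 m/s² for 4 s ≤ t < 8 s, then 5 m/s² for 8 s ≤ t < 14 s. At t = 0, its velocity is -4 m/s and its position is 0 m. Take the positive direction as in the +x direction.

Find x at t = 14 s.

On each constant-a segment, Δv = aΔt and Δx = v₀Δt + ½aΔt²; chain segment to segment.
0–4 s: v starts -4 m/s; Δx = -4·4 + ½·5·4² = 24 m; v ends 16 m/s.
4–8 s: v starts 16 m/s; Δx = 16·4 + ½·-12·4² = -32 m; v ends -32 m/s.
8–14 s: v starts -32 m/s; Δx = -32·6 + ½·5·6² = -102 m; v ends -2 m/s.
x(14) = 0 + Σ Δx = -110 m.

-110 m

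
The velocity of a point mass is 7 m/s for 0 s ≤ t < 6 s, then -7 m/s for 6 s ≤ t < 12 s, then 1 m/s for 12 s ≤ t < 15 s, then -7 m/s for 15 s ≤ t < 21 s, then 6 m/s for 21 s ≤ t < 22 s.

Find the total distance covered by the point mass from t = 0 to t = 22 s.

Total distance travelled is ∫|v| dt — sum the magnitudes of each area piece.
0–6 s: |7| × 6 = 42 m
6–12 s: |-7| × 6 = 42 m
12–15 s: |1| × 3 = 3 m
15–21 s: |-7| × 6 = 42 m
21–22 s: |6| × 1 = 6 m
Total distance = 135 m

135 m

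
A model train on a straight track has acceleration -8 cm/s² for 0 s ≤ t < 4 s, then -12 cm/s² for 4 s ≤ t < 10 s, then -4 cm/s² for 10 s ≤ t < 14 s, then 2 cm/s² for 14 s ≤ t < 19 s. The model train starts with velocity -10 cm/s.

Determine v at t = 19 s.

Δv equals the area under the a-t graph; then v = v₀ + Δv.
0–4 s: -8 × 4 = -32 cm/s
4–10 s: -12 × 6 = -72 cm/s
10–14 s: -4 × 4 = -16 cm/s
14–19 s: 2 × 5 = 10 cm/s
Δv = -110 cm/s, so v(19) = -10 + (-110) = -120 cm/s.

-120 cm/s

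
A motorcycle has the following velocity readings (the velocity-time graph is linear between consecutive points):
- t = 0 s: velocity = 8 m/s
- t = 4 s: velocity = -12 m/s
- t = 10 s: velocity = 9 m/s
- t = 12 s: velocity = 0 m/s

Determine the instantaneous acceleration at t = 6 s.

3.5 m/s²

Acceleration is the slope of the v-t graph on 4–10 s: (9 − -12)/(10 − 4) = 3.5 m/s².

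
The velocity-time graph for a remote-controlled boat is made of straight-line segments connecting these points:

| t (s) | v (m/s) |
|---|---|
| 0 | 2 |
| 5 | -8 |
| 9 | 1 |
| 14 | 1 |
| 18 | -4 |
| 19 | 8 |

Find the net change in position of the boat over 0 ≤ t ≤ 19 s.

Displacement is the signed area under the v-t curve.
0–5 s: ½(2 + -8)(5) = -15 m
5–9 s: ½(-8 + 1)(4) = -14 m
9–14 s: 1 × 5 = 5 m
14–18 s: ½(1 + -4)(4) = -6 m
18–19 s: ½(-4 + 8)(1) = 2 m
Net displacement = -28 m

-28 m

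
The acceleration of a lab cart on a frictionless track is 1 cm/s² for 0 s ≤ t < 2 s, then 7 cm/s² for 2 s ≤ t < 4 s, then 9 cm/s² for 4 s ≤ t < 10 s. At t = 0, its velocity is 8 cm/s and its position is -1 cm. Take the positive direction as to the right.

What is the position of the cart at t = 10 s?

357 cm

On each constant-a segment, Δv = aΔt and Δx = v₀Δt + ½aΔt²; chain segment to segment.
0–2 s: v starts 8 cm/s; Δx = 8·2 + ½·1·2² = 18 cm; v ends 10 cm/s.
2–4 s: v starts 10 cm/s; Δx = 10·2 + ½·7·2² = 34 cm; v ends 24 cm/s.
4–10 s: v starts 24 cm/s; Δx = 24·6 + ½·9·6² = 306 cm; v ends 78 cm/s.
x(10) = -1 + Σ Δx = 357 cm.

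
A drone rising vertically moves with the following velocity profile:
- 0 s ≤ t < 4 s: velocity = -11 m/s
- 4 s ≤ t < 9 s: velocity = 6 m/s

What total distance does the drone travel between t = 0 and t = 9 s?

74 m

Total distance travelled is ∫|v| dt — sum the magnitudes of each area piece.
0–4 s: |-11| × 4 = 44 m
4–9 s: |6| × 5 = 30 m
Total distance = 74 m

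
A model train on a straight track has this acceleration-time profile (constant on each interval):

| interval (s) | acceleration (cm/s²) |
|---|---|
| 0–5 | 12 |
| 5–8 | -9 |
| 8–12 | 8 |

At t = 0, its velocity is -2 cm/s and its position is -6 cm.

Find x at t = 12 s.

455.5 cm

On each constant-a segment, Δv = aΔt and Δx = v₀Δt + ½aΔt²; chain segment to segment.
0–5 s: v starts -2 cm/s; Δx = -2·5 + ½·12·5² = 140 cm; v ends 58 cm/s.
5–8 s: v starts 58 cm/s; Δx = 58·3 + ½·-9·3² = 133.5 cm; v ends 31 cm/s.
8–12 s: v starts 31 cm/s; Δx = 31·4 + ½·8·4² = 188 cm; v ends 63 cm/s.
x(12) = -6 + Σ Δx = 455.5 cm.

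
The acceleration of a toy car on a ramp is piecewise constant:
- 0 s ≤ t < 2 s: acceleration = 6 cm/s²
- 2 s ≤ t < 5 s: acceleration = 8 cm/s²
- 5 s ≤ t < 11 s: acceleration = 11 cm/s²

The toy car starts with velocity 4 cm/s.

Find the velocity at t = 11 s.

106 cm/s

Δv equals the area under the a-t graph; then v = v₀ + Δv.
0–2 s: 6 × 2 = 12 cm/s
2–5 s: 8 × 3 = 24 cm/s
5–11 s: 11 × 6 = 66 cm/s
Δv = 102 cm/s, so v(11) = 4 + (102) = 106 cm/s.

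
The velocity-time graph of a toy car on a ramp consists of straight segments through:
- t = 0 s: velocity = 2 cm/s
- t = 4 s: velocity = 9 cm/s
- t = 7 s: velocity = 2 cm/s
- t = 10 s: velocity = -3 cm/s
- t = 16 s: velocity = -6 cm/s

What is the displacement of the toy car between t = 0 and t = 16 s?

10 cm

Net displacement equals the area under the velocity-time graph (areas below the axis count negative).
0–4 s: ½(2 + 9)(4) = 22 cm
4–7 s: ½(9 + 2)(3) = 16.5 cm
7–10 s: ½(2 + -3)(3) = -1.5 cm
10–16 s: ½(-3 + -6)(6) = -27 cm
Net displacement = 10 cm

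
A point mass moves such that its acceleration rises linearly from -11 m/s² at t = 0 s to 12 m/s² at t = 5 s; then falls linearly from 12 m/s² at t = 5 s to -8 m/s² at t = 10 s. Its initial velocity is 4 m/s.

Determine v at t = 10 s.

16.5 m/s

Δv equals the area under the a-t graph; then v = v₀ + Δv.
0–5 s: ½(-11 + 12)(5) = 2.5 m/s
5–10 s: ½(12 + -8)(5) = 10 m/s
Δv = 12.5 m/s, so v(10) = 4 + (12.5) = 16.5 m/s.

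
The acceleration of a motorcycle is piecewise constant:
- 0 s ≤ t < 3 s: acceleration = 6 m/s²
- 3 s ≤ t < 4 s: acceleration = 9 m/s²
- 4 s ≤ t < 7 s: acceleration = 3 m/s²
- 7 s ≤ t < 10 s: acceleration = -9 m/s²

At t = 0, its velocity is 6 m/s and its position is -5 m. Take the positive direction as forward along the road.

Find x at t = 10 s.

On each constant-a segment, Δv = aΔt and Δx = v₀Δt + ½aΔt²; chain segment to segment.
0–3 s: v starts 6 m/s; Δx = 6·3 + ½·6·3² = 45 m; v ends 24 m/s.
3–4 s: v starts 24 m/s; Δx = 24·1 + ½·9·1² = 28.5 m; v ends 33 m/s.
4–7 s: v starts 33 m/s; Δx = 33·3 + ½·3·3² = 112.5 m; v ends 42 m/s.
7–10 s: v starts 42 m/s; Δx = 42·3 + ½·-9·3² = 85.5 m; v ends 15 m/s.
x(10) = -5 + Σ Δx = 266.5 m.

266.5 m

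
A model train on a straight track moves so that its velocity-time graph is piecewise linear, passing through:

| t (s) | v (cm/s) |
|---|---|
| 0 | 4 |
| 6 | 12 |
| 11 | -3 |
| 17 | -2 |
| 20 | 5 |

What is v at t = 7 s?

On 6–11 s the graph is linear from 12 to -3 cm/s: v(7) = 12 + (-3 − 12)·(7 − 6)/(11 − 6) = 9 cm/s.

9 cm/s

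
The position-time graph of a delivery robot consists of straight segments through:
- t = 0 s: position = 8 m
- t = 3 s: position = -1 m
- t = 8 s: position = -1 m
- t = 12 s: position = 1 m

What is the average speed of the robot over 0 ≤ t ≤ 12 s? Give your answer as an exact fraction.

Average speed = (total path length)/(elapsed time); on a piecewise-linear x-t graph the path length is Σ|Δx|.
0–3 s: |Δx| = |-1 − 8| = 9 m
3–8 s: |Δx| = |-1 − -1| = 0 m
8–12 s: |Δx| = |1 − -1| = 2 m
Total path = 11 m; average speed = 11/12 = 11/12 m/s.

11/12 m/s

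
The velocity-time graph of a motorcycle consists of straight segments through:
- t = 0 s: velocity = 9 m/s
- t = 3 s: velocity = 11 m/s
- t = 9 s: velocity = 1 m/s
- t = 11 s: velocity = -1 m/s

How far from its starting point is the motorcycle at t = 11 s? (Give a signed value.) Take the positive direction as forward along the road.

Displacement is the signed area under the v-t curve.
0–3 s: ½(9 + 11)(3) = 30 m
3–9 s: ½(11 + 1)(6) = 36 m
9–11 s: ½(1 + -1)(2) = 0 m
Net displacement = 66 m

66 m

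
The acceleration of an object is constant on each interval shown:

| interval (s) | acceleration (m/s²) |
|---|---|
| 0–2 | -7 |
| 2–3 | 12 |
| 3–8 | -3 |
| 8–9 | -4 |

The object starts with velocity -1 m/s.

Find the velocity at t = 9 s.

-22 m/s

Δv equals the area under the a-t graph; then v = v₀ + Δv.
0–2 s: -7 × 2 = -14 m/s
2–3 s: 12 × 1 = 12 m/s
3–8 s: -3 × 5 = -15 m/s
8–9 s: -4 × 1 = -4 m/s
Δv = -21 m/s, so v(9) = -1 + (-21) = -22 m/s.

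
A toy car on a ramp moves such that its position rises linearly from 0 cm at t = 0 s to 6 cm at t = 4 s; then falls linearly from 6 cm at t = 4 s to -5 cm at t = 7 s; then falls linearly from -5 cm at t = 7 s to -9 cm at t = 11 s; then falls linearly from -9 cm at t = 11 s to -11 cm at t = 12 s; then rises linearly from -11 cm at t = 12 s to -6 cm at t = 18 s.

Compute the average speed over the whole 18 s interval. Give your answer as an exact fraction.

Average speed = (total path length)/(elapsed time); on a piecewise-linear x-t graph the path length is Σ|Δx|.
0–4 s: |Δx| = |6 − 0| = 6 cm
4–7 s: |Δx| = |-5 − 6| = 11 cm
7–11 s: |Δx| = |-9 − -5| = 4 cm
11–12 s: |Δx| = |-11 − -9| = 2 cm
12–18 s: |Δx| = |-6 − -11| = 5 cm
Total path = 28 cm; average speed = 28/18 = 14/9 cm/s.

14/9 cm/s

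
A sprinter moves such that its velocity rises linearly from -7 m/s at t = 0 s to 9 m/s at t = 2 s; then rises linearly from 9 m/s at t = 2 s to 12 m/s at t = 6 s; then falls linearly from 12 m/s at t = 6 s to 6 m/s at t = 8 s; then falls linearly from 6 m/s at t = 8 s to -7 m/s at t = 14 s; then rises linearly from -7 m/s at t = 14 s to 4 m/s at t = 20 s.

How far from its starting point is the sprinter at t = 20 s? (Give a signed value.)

50 m

Displacement is the signed area under the v-t curve.
0–2 s: ½(-7 + 9)(2) = 2 m
2–6 s: ½(9 + 12)(4) = 42 m
6–8 s: ½(12 + 6)(2) = 18 m
8–14 s: ½(6 + -7)(6) = -3 m
14–20 s: ½(-7 + 4)(6) = -9 m
Net displacement = 50 m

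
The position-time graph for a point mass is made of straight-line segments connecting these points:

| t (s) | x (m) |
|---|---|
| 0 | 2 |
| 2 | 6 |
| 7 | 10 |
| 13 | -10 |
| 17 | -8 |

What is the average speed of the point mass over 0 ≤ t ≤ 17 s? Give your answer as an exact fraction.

30/17 m/s

Average speed = (total path length)/(elapsed time); on a piecewise-linear x-t graph the path length is Σ|Δx|.
0–2 s: |Δx| = |6 − 2| = 4 m
2–7 s: |Δx| = |10 − 6| = 4 m
7–13 s: |Δx| = |-10 − 10| = 20 m
13–17 s: |Δx| = |-8 − -10| = 2 m
Total path = 30 m; average speed = 30/17 = 30/17 m/s.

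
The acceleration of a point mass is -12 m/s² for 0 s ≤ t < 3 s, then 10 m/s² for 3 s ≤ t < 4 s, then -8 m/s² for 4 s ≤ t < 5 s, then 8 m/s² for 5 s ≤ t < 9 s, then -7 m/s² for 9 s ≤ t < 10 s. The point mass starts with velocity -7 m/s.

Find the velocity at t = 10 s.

Δv equals the area under the a-t graph; then v = v₀ + Δv.
0–3 s: -12 × 3 = -36 m/s
3–4 s: 10 × 1 = 10 m/s
4–5 s: -8 × 1 = -8 m/s
5–9 s: 8 × 4 = 32 m/s
9–10 s: -7 × 1 = -7 m/s
Δv = -9 m/s, so v(10) = -7 + (-9) = -16 m/s.

-16 m/s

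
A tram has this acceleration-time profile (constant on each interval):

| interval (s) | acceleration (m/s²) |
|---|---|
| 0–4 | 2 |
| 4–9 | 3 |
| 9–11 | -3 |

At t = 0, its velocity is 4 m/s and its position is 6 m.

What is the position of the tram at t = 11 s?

On each constant-a segment, Δv = aΔt and Δx = v₀Δt + ½aΔt²; chain segment to segment.
0–4 s: v starts 4 m/s; Δx = 4·4 + ½·2·4² = 32 m; v ends 12 m/s.
4–9 s: v starts 12 m/s; Δx = 12·5 + ½·3·5² = 97.5 m; v ends 27 m/s.
9–11 s: v starts 27 m/s; Δx = 27·2 + ½·-3·2² = 48 m; v ends 21 m/s.
x(11) = 6 + Σ Δx = 183.5 m.

183.5 m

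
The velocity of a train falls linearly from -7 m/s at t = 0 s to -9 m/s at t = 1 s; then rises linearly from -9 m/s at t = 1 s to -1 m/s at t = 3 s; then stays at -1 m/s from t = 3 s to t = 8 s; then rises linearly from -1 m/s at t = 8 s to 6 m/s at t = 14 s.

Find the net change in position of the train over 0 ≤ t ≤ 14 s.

Displacement is the signed area under the v-t curve.
0–1 s: ½(-7 + -9)(1) = -8 m
1–3 s: ½(-9 + -1)(2) = -10 m
3–8 s: -1 × 5 = -5 m
8–14 s: ½(-1 + 6)(6) = 15 m
Net displacement = -8 m

-8 m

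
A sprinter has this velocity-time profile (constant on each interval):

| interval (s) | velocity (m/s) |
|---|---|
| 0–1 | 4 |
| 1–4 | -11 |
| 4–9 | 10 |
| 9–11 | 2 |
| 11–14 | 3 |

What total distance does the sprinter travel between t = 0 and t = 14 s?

100 m

Total distance travelled is ∫|v| dt — sum the magnitudes of each area piece.
0–1 s: |4| × 1 = 4 m
1–4 s: |-11| × 3 = 33 m
4–9 s: |10| × 5 = 50 m
9–11 s: |2| × 2 = 4 m
11–14 s: |3| × 3 = 9 m
Total distance = 100 m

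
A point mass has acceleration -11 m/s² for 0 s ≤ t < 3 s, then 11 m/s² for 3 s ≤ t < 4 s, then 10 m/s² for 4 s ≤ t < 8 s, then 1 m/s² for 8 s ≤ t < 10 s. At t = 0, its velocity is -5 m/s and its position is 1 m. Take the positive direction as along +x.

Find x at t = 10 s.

On each constant-a segment, Δv = aΔt and Δx = v₀Δt + ½aΔt²; chain segment to segment.
0–3 s: v starts -5 m/s; Δx = -5·3 + ½·-11·3² = -64.5 m; v ends -38 m/s.
3–4 s: v starts -38 m/s; Δx = -38·1 + ½·11·1² = -32.5 m; v ends -27 m/s.
4–8 s: v starts -27 m/s; Δx = -27·4 + ½·10·4² = -28 m; v ends 13 m/s.
8–10 s: v starts 13 m/s; Δx = 13·2 + ½·1·2² = 28 m; v ends 15 m/s.
x(10) = 1 + Σ Δx = -96 m.

-96 m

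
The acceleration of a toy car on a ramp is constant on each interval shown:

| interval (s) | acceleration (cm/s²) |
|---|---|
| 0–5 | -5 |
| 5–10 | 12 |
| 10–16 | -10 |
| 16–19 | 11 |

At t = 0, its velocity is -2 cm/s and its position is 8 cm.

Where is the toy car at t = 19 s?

-63 cm

On each constant-a segment, Δv = aΔt and Δx = v₀Δt + ½aΔt²; chain segment to segment.
0–5 s: v starts -2 cm/s; Δx = -2·5 + ½·-5·5² = -72.5 cm; v ends -27 cm/s.
5–10 s: v starts -27 cm/s; Δx = -27·5 + ½·12·5² = 15 cm; v ends 33 cm/s.
10–16 s: v starts 33 cm/s; Δx = 33·6 + ½·-10·6² = 18 cm; v ends -27 cm/s.
16–19 s: v starts -27 cm/s; Δx = -27·3 + ½·11·3² = -31.5 cm; v ends 6 cm/s.
x(19) = 8 + Σ Δx = -63 cm.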